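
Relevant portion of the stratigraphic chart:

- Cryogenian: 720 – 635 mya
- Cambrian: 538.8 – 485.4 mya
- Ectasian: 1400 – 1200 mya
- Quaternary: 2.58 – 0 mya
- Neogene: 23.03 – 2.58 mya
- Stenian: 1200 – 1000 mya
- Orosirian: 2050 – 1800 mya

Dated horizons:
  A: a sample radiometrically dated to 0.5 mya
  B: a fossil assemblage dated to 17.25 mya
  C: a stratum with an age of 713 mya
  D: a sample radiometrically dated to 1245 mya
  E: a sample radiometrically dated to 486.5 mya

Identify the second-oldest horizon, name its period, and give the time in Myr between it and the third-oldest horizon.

C, in the Cryogenian; 226.5 million years to E

Sorted oldest-first by Ma: D (1245), C (713), E (486.5), B (17.25), A (0.5).
The second oldest is C at 713 Ma, which lies in 720–635 Ma: the Cryogenian.
The third oldest is E at 486.5 Ma; separation = |713 − 486.5| = 226.5 Myr.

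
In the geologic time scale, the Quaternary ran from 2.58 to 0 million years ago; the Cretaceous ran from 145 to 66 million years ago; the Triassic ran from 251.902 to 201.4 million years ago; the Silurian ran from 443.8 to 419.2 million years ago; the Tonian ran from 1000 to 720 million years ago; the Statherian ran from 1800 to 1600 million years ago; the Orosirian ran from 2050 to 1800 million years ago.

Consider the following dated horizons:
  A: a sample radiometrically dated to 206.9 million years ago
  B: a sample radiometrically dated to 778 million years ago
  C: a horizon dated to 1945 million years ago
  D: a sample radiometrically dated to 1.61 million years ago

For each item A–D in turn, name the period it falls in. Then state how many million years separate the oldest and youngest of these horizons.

Match each age against the start–end ranges in the excerpt: A = 206.9 Ma → Triassic (251.902–201.4); B = 778 Ma → Tonian (1000–720); C = 1945 Ma → Orosirian (2050–1800); D = 1.61 Ma → Quaternary (2.58–0).
The largest age is 1945 Ma and the smallest is 1.61 Ma; their difference is 1943.39 Myr.

A — Triassic; B — Tonian; C — Orosirian; D — Quaternary; span 1943.39 million years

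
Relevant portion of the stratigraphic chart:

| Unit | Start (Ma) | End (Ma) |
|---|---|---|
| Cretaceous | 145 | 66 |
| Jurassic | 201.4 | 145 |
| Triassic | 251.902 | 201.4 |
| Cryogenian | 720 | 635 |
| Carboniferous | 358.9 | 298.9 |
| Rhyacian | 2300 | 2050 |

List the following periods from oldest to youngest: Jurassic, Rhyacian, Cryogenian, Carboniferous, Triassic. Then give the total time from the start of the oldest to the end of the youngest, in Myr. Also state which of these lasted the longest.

Rhyacian, Cryogenian, Carboniferous, Triassic, Jurassic; total span 2155 Myr; longest is Rhyacian

From the excerpt: Jurassic 201.4–145; Rhyacian 2300–2050; Cryogenian 720–635; Carboniferous 358.9–298.9; Triassic 251.902–201.4 (Ma).
Larger Ma is earlier, so the oldest is Rhyacian and the youngest is Jurassic; oldest to youngest: Rhyacian, Cryogenian, Carboniferous, Triassic, Jurassic.
Oldest start 2300 minus youngest end 145 gives 2155 Myr overall.
Individual lengths (start − end): Rhyacian 250; Cryogenian 85; Jurassic 56.4; Triassic 50.502; Carboniferous 60. The largest is Rhyacian at 250 Myr.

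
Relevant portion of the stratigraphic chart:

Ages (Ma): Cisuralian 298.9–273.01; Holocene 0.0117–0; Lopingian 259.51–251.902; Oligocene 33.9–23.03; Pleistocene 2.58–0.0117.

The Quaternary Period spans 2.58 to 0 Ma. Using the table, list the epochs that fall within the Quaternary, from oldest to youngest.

Epochs with both bounds inside 2.58–0 Ma: Pleistocene (2.58–0.0117), Holocene (0.0117–0).

Pleistocene, Holocene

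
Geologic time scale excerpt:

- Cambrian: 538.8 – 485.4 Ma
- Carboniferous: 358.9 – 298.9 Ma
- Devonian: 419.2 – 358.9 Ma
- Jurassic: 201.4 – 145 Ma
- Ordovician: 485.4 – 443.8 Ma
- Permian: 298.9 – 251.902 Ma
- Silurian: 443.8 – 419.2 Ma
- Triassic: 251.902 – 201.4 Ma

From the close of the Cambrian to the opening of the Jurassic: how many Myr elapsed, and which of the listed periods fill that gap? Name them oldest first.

End of Cambrian = 485.4 Ma; start of Jurassic = 201.4 Ma.
Gap = 485.4 − 201.4 = 284 Myr.
Periods wholly inside 485.4–201.4 Ma: Ordovician (485.4–443.8), Silurian (443.8–419.2), Devonian (419.2–358.9), Carboniferous (358.9–298.9), Permian (298.9–251.902), Triassic (251.902–201.4).

284 million years; Ordovician, Silurian, Devonian, Carboniferous, Permian, Triassic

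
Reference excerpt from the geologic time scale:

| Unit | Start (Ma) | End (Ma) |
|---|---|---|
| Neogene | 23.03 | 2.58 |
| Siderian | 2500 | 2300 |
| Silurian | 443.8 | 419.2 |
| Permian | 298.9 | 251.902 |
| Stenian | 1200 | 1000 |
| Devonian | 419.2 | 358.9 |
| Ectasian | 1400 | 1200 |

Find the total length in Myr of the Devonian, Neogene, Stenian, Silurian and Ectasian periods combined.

505.35 million years

Duration is start − end for each: (419.2 − 358.9) + (23.03 − 2.58) + (1200 − 1000) + (443.8 − 419.2) + (1400 − 1200).
That is 60.3 + 20.45 + 200 + 24.6 + 200, which totals 505.35 million years.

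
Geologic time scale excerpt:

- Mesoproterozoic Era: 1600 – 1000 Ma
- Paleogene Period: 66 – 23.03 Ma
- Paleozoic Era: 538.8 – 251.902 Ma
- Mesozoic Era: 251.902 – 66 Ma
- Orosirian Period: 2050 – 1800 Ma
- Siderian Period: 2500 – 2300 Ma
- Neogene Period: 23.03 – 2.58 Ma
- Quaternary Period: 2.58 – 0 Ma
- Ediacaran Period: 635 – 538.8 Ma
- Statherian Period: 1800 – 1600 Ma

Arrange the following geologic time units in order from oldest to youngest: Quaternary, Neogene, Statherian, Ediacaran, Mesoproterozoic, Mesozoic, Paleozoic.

Statherian, then Mesoproterozoic, then Ediacaran, then Paleozoic, then Mesozoic, then Neogene, then Quaternary

The oldest of these is Statherian (starts 1800 Ma) and the youngest is Quaternary (ends 0 Ma).
In between, by decreasing start age: Mesoproterozoic (1600), Ediacaran (635), Paleozoic (538.8), Mesozoic (251.902), Neogene (23.03).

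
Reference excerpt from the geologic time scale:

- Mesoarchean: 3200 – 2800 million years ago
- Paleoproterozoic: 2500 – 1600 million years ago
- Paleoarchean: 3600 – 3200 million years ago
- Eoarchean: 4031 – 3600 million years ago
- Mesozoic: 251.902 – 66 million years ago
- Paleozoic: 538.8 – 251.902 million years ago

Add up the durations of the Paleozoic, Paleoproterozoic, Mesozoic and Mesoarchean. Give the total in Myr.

Duration is start − end for each: (538.8 − 251.902) + (2500 − 1600) + (251.902 − 66) + (3200 − 2800).
That is 286.898 + 900 + 185.902 + 400, which totals 1772.8 million years.

1772.8 million years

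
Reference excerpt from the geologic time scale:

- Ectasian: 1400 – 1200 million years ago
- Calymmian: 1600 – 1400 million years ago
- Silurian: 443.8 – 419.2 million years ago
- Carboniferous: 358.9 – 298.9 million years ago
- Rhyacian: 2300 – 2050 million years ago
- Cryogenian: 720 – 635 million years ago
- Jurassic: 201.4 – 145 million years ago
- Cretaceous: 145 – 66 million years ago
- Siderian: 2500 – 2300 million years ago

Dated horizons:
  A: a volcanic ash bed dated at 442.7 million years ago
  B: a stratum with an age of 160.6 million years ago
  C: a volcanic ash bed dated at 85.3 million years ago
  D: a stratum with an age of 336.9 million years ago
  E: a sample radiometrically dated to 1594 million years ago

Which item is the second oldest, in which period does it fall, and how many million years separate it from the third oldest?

A, in the Silurian; 105.8 million years to D

Sorted oldest-first by Ma: E (1594), A (442.7), D (336.9), B (160.6), C (85.3).
The second oldest is A at 442.7 Ma, which lies in 443.8–419.2 Ma: the Silurian.
The third oldest is D at 336.9 Ma; separation = |442.7 − 336.9| = 105.8 Myr.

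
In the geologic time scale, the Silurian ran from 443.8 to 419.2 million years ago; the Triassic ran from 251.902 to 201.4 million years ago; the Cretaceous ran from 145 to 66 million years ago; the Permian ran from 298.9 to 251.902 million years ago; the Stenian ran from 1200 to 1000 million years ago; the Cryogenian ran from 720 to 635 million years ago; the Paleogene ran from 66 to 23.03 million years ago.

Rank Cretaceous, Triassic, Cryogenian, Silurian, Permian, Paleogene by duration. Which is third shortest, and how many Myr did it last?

Permian, 46.998 million years

Start − end for each: Cretaceous 145 − 66 = 79; Triassic 251.902 − 201.4 = 50.502; Cryogenian 720 − 635 = 85; Silurian 443.8 − 419.2 = 24.6; Permian 298.9 − 251.902 = 46.998; Paleogene 66 − 23.03 = 42.97.
Ranking these from shortest: Silurian < Paleogene < Permian < Triassic < Cretaceous < Cryogenian.
Position 3 in that ranking is Permian, which lasted 46.998 Myr.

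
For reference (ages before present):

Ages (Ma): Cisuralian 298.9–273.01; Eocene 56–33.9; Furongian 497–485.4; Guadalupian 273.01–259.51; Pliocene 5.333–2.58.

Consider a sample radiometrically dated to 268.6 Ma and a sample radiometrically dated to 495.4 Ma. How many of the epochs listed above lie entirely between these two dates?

1

495.4 Ma sits inside the Furongian (497–485.4) and 268.6 Ma inside the Guadalupian (273.01–259.51); neither of those is wholly between the two dates.
The listed epochs lying completely between them are Cisuralian — 1 in all.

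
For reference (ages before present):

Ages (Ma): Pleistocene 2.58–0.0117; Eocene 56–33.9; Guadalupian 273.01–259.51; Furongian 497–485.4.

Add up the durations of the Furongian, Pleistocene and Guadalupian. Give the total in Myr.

Each duration: Furongian = 11.6; Pleistocene = 2.5683; Guadalupian = 13.5.
Sum: 11.6 + 2.5683 + 13.5 = 27.6683 Myr.

27.6683 million years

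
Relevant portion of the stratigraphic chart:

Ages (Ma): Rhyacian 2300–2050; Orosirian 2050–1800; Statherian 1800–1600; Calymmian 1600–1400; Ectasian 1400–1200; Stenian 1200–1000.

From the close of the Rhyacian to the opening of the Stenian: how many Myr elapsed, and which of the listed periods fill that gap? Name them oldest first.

850 million years; Orosirian, Statherian, Calymmian, Ectasian

End of Rhyacian = 2050 Ma; start of Stenian = 1200 Ma.
Gap = 2050 − 1200 = 850 Myr.
Periods wholly inside 2050–1200 Ma: Orosirian (2050–1800), Statherian (1800–1600), Calymmian (1600–1400), Ectasian (1400–1200).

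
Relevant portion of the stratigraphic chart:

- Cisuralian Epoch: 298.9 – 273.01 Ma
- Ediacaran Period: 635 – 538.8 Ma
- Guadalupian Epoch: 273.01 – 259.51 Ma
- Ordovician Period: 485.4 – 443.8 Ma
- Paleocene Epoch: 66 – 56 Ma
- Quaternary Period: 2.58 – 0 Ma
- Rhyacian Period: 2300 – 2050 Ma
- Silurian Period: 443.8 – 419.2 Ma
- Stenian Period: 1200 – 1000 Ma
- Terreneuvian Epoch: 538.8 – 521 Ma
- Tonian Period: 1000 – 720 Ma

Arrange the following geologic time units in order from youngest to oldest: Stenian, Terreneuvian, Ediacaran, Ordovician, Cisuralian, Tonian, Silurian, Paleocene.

Paleocene, then Cisuralian, then Silurian, then Ordovician, then Terreneuvian, then Ediacaran, then Tonian, then Stenian

Sorting by start age (ascending Ma, since larger Ma = older): Paleocene start 66, Cisuralian start 298.9, Silurian start 443.8, Ordovician start 485.4, Terreneuvian start 538.8, Ediacaran start 635, Tonian start 1000, Stenian start 1200.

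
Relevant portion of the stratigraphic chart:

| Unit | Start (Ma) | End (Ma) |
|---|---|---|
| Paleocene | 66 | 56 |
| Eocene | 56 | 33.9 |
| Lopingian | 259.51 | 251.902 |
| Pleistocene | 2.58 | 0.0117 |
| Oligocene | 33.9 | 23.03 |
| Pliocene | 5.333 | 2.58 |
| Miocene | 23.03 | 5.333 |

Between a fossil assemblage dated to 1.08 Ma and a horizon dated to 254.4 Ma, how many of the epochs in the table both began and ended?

5

254.4 Ma sits inside the Lopingian (259.51–251.902) and 1.08 Ma inside the Pleistocene (2.58–0.0117); neither of those is wholly between the two dates.
The listed epochs lying completely between them are Paleocene, Eocene, Oligocene, Miocene, Pliocene — 5 in all.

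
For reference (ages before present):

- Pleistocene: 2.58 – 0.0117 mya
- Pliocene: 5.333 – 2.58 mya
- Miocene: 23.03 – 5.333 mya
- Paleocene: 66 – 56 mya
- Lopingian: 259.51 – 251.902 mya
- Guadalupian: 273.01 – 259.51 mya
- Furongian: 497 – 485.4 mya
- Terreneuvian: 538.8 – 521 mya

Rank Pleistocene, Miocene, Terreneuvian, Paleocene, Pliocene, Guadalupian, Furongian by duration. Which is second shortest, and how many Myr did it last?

Pliocene, 2.753 million years

Durations: Pleistocene 2.5683; Miocene 17.697; Terreneuvian 17.8; Paleocene 10; Pliocene 2.753; Guadalupian 13.5; Furongian 11.6 Myr.
Sorted shortest-first: Pleistocene (2.5683), Pliocene (2.753), Paleocene (10), Furongian (11.6), Guadalupian (13.5), Miocene (17.697), Terreneuvian (17.8).
The second shortest is Pliocene at 2.753 Myr.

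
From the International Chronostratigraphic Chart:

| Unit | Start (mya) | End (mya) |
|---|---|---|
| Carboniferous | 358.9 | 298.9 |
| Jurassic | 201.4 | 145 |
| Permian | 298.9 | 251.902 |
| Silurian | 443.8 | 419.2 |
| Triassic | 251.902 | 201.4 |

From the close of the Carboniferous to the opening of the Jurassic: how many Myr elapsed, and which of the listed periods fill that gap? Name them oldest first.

End of Carboniferous = 298.9 Ma; start of Jurassic = 201.4 Ma.
Gap = 298.9 − 201.4 = 97.5 Myr.
Periods wholly inside 298.9–201.4 Ma: Permian (298.9–251.902), Triassic (251.902–201.4).

97.5 million years; Permian, Triassic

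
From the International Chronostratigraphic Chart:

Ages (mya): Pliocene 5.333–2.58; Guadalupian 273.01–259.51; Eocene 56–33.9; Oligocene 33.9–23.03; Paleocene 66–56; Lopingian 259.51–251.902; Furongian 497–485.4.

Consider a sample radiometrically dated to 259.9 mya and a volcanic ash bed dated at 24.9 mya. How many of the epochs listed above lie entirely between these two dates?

3

The older date is 259.9 Ma and the younger is 24.9 Ma.
Epochs with start < 259.9 and end > 24.9 Ma: Lopingian (259.51–251.902), Paleocene (66–56), Eocene (56–33.9).
That is 3 complete epochs.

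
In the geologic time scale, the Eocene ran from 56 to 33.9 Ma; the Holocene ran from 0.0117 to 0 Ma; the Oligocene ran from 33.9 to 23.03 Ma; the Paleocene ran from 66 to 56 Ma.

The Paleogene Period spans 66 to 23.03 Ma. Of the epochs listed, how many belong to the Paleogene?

3

Epochs inside 66–23.03 Ma: Paleocene, Eocene, Oligocene — 3 in total.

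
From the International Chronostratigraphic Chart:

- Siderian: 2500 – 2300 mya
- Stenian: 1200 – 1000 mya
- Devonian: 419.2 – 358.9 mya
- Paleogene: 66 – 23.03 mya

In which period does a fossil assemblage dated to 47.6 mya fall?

47.6 Ma lies between 66 and 23.03 Ma, so it falls in the Paleogene.

Paleogene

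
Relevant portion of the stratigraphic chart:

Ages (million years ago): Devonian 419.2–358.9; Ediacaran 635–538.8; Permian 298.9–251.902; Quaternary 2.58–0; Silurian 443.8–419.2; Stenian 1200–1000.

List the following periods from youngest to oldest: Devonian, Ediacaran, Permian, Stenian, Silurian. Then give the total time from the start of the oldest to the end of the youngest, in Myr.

Start ages (Ma): Stenian 1200, Ediacaran 635, Silurian 443.8, Devonian 419.2, Permian 298.9.
Ordered youngest to oldest: Permian, Devonian, Silurian, Ediacaran, Stenian.
Span = 1200 − 251.902 = 948.098 Myr.

Permian → Devonian → Silurian → Ediacaran → Stenian; total span 948.098 Myr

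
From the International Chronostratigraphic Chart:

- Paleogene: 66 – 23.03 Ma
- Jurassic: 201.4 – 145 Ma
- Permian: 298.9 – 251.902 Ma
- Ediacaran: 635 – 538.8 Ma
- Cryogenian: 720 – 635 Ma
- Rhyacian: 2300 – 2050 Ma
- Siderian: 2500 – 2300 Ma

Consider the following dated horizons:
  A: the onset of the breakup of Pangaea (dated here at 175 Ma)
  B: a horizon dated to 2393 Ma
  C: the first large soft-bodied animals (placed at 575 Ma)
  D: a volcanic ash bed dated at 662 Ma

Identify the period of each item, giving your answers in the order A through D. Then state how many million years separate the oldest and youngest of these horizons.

A — Jurassic; B — Siderian; C — Ediacaran; D — Cryogenian; span 2218 million years

A: 175 Ma lies in 201.4–145 Ma, so Jurassic.
B: 2393 Ma lies in 2500–2300 Ma, so Siderian.
C: 575 Ma lies in 635–538.8 Ma, so Ediacaran.
D: 662 Ma lies in 720–635 Ma, so Cryogenian.
Oldest = 2393 Ma, youngest = 175 Ma → span 2218 Myr.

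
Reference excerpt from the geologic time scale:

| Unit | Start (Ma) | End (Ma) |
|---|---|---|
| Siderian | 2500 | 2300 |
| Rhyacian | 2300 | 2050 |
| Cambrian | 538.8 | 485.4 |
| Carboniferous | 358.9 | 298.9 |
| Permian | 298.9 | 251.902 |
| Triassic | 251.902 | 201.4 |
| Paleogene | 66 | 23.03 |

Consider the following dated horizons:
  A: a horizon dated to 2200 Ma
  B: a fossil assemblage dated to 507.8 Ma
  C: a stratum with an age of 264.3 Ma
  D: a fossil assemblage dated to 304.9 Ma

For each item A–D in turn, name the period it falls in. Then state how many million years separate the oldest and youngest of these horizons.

A — Rhyacian; B — Cambrian; C — Permian; D — Carboniferous; span 1935.7 million years

Match each age against the start–end ranges in the excerpt: A = 2200 Ma → Rhyacian (2300–2050); B = 507.8 Ma → Cambrian (538.8–485.4); C = 264.3 Ma → Permian (298.9–251.902); D = 304.9 Ma → Carboniferous (358.9–298.9).
The largest age is 2200 Ma and the smallest is 264.3 Ma; their difference is 1935.7 Myr.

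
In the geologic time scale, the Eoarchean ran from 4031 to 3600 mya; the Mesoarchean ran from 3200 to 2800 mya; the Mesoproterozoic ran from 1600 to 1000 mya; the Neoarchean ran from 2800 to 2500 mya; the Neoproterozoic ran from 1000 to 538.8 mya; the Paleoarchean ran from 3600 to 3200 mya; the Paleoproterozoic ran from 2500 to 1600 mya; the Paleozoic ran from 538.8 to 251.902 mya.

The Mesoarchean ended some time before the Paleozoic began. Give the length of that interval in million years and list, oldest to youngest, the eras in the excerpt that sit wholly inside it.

2261.2 million years; Neoarchean, Paleoproterozoic, Mesoproterozoic, Neoproterozoic

The Mesoarchean closes at 2800 Ma and the Paleozoic opens at 538.8 Ma, so the interval is 2800 − 538.8 = 2261.2 Myr.
An era fits inside if it starts at or after 2800 Ma and ends at or before 538.8 Ma; oldest first that gives Neoarchean, Paleoproterozoic, Mesoproterozoic, Neoproterozoic.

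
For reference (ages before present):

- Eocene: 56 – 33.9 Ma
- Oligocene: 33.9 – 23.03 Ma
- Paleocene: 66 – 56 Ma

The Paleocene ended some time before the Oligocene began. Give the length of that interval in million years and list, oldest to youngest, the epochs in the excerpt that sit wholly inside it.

The Paleocene closes at 56 Ma and the Oligocene opens at 33.9 Ma, so the interval is 56 − 33.9 = 22.1 Myr.
An epoch fits inside if it starts at or after 56 Ma and ends at or before 33.9 Ma; oldest first that gives Eocene.

22.1 million years; Eocene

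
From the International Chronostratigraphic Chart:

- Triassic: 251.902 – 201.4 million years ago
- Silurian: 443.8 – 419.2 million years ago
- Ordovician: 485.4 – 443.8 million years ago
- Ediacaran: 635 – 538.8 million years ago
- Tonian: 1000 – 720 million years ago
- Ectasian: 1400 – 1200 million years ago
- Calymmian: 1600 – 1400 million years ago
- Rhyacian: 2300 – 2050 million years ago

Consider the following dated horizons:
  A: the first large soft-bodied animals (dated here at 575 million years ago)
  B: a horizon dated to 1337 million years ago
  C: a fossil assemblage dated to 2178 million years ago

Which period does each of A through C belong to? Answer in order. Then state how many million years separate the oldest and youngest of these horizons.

A — Ediacaran; B — Ectasian; C — Rhyacian; span 1603 million years

Match each age against the start–end ranges in the excerpt: A = 575 Ma → Ediacaran (635–538.8); B = 1337 Ma → Ectasian (1400–1200); C = 2178 Ma → Rhyacian (2300–2050).
The largest age is 2178 Ma and the smallest is 575 Ma; their difference is 1603 Myr.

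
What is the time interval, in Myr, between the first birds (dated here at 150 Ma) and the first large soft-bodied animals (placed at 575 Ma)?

575 − 150 = 425 million years.

425 million years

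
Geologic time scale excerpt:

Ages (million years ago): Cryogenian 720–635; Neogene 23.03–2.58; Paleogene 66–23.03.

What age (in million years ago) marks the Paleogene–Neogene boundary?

The Paleogene ends and the Neogene begins at 23.03 million years ago.

23.03 million years ago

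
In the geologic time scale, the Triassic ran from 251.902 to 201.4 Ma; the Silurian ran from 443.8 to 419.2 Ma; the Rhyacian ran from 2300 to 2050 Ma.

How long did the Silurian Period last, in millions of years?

443.8 − 419.2 = 24.6 million years.

24.6 million years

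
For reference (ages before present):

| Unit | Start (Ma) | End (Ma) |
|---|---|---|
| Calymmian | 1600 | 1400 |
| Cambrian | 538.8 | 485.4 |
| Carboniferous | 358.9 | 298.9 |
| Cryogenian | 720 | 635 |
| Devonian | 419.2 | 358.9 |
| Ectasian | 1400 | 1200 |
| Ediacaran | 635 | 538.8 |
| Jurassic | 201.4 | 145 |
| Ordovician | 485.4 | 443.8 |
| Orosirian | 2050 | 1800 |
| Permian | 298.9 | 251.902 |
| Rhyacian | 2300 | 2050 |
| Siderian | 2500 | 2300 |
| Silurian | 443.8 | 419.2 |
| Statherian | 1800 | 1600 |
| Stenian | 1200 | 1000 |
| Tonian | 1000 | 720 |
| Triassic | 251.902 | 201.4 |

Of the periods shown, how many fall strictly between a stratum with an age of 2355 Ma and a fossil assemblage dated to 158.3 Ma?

The older date is 2355 Ma and the younger is 158.3 Ma.
Periods with start < 2355 and end > 158.3 Ma: Rhyacian (2300–2050), Orosirian (2050–1800), Statherian (1800–1600), Calymmian (1600–1400), Ectasian (1400–1200), Stenian (1200–1000), Tonian (1000–720), Cryogenian (720–635), Ediacaran (635–538.8), Cambrian (538.8–485.4), Ordovician (485.4–443.8), Silurian (443.8–419.2), Devonian (419.2–358.9), Carboniferous (358.9–298.9), Permian (298.9–251.902), Triassic (251.902–201.4).
That is 16 complete periods.

16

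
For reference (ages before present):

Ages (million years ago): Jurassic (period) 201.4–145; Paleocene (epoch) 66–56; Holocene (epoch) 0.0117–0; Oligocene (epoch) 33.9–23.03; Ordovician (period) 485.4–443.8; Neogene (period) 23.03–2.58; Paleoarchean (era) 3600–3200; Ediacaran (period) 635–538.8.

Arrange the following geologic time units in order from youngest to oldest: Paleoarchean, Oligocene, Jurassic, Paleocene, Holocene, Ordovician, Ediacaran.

Read off each span (Ma): Paleoarchean 3600–3200; Oligocene 33.9–23.03; Jurassic 201.4–145; Paleocene 66–56; Holocene 0.0117–0; Ordovician 485.4–443.8; Ediacaran 635–538.8.
Larger Ma is older, so oldest→youngest is Paleoarchean, Ediacaran, Ordovician, Jurassic, Paleocene, Oligocene, Holocene; reverse it for youngest→oldest.

Holocene, then Oligocene, then Paleocene, then Jurassic, then Ordovician, then Ediacaran, then Paleoarchean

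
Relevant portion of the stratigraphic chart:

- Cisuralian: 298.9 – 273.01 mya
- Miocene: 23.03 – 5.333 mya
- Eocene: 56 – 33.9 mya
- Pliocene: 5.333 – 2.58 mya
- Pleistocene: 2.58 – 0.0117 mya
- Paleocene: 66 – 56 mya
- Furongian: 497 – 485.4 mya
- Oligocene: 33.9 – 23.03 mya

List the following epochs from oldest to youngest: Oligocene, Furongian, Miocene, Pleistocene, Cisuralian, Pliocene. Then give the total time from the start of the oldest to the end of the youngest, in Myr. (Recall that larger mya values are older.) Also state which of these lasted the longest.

From the excerpt: Oligocene 33.9–23.03; Furongian 497–485.4; Miocene 23.03–5.333; Pleistocene 2.58–0.0117; Cisuralian 298.9–273.01; Pliocene 5.333–2.58 (Ma).
Larger Ma is earlier, so the oldest is Furongian and the youngest is Pleistocene; oldest to youngest: Furongian, Cisuralian, Oligocene, Miocene, Pliocene, Pleistocene.
Oldest start 497 minus youngest end 0.0117 gives 496.9883 Myr overall.
Individual lengths (start − end): Furongian 11.6; Pleistocene 2.5683; Cisuralian 25.89; Pliocene 2.753; Oligocene 10.87; Miocene 17.697. The largest is Cisuralian at 25.89 Myr.

Furongian, Cisuralian, Oligocene, Miocene, Pliocene, Pleistocene; total span 496.9883 Myr; longest is Cisuralian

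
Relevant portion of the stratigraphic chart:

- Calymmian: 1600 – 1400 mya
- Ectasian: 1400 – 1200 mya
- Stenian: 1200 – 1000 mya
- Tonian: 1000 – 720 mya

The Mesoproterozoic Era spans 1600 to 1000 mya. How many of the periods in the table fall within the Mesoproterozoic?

Periods inside 1600–1000 Ma: Calymmian, Ectasian, Stenian — 3 in total.

3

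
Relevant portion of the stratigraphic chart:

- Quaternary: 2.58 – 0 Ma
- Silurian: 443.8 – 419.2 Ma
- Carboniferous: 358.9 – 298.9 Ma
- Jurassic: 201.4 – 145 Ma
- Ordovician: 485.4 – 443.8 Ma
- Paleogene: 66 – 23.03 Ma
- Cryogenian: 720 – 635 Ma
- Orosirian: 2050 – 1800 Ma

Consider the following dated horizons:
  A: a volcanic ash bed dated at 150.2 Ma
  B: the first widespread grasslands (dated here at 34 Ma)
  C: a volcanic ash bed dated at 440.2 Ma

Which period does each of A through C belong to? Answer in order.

Match each age against the start–end ranges in the excerpt: A = 150.2 Ma → Jurassic (201.4–145); B = 34 Ma → Paleogene (66–23.03); C = 440.2 Ma → Silurian (443.8–419.2).

A — Jurassic; B — Paleogene; C — Silurian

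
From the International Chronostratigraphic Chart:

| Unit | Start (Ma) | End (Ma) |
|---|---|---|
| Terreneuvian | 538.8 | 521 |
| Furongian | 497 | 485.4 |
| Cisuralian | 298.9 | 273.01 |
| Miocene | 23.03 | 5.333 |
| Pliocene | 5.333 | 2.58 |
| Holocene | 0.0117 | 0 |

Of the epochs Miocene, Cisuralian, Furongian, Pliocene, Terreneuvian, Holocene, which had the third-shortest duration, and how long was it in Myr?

Furongian, 11.6 million years

Durations: Miocene 17.697; Cisuralian 25.89; Furongian 11.6; Pliocene 2.753; Terreneuvian 17.8; Holocene 0.0117 Myr.
Sorted shortest-first: Holocene (0.0117), Pliocene (2.753), Furongian (11.6), Miocene (17.697), Terreneuvian (17.8), Cisuralian (25.89).
The third shortest is Furongian at 11.6 Myr.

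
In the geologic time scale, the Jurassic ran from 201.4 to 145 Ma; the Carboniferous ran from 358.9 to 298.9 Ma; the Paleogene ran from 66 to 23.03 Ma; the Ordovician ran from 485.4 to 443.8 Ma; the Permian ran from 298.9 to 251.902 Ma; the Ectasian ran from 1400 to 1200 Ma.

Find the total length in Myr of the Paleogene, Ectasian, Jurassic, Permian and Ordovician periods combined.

Each duration: Paleogene = 42.97; Ectasian = 200; Jurassic = 56.4; Permian = 46.998; Ordovician = 41.6.
Sum: 42.97 + 200 + 56.4 + 46.998 + 41.6 = 387.968 Myr.

387.968 million years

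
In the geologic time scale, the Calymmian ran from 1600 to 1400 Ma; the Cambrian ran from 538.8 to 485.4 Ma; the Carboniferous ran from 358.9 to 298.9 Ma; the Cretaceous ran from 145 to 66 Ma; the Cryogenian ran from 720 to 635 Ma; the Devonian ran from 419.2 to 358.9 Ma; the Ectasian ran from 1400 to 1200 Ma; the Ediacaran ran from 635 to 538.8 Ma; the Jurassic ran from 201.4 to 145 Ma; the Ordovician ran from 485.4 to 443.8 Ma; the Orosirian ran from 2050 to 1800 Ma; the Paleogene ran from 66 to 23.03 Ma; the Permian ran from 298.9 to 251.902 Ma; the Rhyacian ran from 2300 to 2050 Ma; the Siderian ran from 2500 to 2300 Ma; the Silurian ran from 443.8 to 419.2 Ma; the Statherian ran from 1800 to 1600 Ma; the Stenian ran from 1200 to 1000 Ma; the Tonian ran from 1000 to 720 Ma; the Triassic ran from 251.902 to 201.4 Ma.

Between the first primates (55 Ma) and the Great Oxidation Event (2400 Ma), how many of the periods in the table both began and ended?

18

The older date is 2400 Ma and the younger is 55 Ma.
Periods with start < 2400 and end > 55 Ma: Rhyacian (2300–2050), Orosirian (2050–1800), Statherian (1800–1600), Calymmian (1600–1400), Ectasian (1400–1200), Stenian (1200–1000), Tonian (1000–720), Cryogenian (720–635), Ediacaran (635–538.8), Cambrian (538.8–485.4), Ordovician (485.4–443.8), Silurian (443.8–419.2), Devonian (419.2–358.9), Carboniferous (358.9–298.9), Permian (298.9–251.902), Triassic (251.902–201.4), Jurassic (201.4–145), Cretaceous (145–66).
That is 18 complete periods.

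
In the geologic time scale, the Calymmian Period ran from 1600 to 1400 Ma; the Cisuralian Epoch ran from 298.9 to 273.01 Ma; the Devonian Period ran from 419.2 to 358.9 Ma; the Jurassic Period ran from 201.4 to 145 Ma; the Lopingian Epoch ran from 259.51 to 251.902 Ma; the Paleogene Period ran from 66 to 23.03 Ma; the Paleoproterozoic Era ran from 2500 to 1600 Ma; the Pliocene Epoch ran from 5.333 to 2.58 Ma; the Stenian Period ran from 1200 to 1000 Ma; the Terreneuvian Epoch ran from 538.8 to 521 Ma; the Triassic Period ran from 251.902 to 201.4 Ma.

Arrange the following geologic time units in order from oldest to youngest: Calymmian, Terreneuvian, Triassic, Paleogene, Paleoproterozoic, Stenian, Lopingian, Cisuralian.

Paleoproterozoic, Calymmian, Stenian, Terreneuvian, Cisuralian, Lopingian, Triassic, Paleogene

The oldest of these is Paleoproterozoic (starts 2500 Ma) and the youngest is Paleogene (ends 23.03 Ma).
In between, by decreasing start age: Calymmian (1600), Stenian (1200), Terreneuvian (538.8), Cisuralian (298.9), Lopingian (259.51), Triassic (251.902).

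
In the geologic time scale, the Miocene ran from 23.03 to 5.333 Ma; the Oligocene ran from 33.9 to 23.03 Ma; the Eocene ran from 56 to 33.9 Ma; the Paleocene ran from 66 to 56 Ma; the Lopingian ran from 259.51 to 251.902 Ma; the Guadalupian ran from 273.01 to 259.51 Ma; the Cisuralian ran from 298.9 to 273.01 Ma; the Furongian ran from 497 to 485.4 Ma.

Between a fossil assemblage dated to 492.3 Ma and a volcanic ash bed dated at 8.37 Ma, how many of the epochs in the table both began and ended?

6

492.3 Ma sits inside the Furongian (497–485.4) and 8.37 Ma inside the Miocene (23.03–5.333); neither of those is wholly between the two dates.
The listed epochs lying completely between them are Cisuralian, Guadalupian, Lopingian, Paleocene, Eocene, Oligocene — 6 in all.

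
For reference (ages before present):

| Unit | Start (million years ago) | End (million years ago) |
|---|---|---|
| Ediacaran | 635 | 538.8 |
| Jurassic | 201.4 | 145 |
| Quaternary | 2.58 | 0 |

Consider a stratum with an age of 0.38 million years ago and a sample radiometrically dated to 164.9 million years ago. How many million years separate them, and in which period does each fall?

Elapsed time: 164.9 − 0.38 = 164.52 Myr.
0.38 Ma lies within 2.58–0 Ma: Quaternary.
164.9 Ma lies within 201.4–145 Ma: Jurassic.

164.52 million years apart; the first in the Quaternary, the second in the Jurassic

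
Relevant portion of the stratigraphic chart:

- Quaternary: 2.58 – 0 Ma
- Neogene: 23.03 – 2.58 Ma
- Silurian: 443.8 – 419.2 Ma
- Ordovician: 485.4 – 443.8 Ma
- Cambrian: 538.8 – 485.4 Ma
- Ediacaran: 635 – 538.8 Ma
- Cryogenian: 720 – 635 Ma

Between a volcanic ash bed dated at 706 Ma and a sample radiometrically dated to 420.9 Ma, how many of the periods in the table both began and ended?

The older date is 706 Ma and the younger is 420.9 Ma.
Periods with start < 706 and end > 420.9 Ma: Ediacaran (635–538.8), Cambrian (538.8–485.4), Ordovician (485.4–443.8).
That is 3 complete periods.

3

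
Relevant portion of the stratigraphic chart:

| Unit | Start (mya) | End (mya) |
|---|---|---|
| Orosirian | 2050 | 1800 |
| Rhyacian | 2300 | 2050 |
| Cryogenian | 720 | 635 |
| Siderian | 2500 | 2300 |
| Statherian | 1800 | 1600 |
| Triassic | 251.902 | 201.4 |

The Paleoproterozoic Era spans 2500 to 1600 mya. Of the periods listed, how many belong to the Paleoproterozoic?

Periods inside 2500–1600 Ma: Siderian, Rhyacian, Orosirian, Statherian — 4 in total.

4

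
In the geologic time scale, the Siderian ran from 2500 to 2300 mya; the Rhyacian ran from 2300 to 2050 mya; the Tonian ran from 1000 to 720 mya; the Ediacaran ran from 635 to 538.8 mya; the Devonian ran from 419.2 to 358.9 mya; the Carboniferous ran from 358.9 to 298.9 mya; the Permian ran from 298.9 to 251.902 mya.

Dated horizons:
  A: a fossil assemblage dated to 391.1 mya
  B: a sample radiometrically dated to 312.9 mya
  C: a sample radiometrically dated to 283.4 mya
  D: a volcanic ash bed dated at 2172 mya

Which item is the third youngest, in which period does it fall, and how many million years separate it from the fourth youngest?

Sorted youngest-first by Ma: C (283.4), B (312.9), A (391.1), D (2172).
The third youngest is A at 391.1 Ma, which lies in 419.2–358.9 Ma: the Devonian.
The fourth youngest is D at 2172 Ma; separation = |391.1 − 2172| = 1780.9 Myr.

A, in the Devonian; 1780.9 million years to D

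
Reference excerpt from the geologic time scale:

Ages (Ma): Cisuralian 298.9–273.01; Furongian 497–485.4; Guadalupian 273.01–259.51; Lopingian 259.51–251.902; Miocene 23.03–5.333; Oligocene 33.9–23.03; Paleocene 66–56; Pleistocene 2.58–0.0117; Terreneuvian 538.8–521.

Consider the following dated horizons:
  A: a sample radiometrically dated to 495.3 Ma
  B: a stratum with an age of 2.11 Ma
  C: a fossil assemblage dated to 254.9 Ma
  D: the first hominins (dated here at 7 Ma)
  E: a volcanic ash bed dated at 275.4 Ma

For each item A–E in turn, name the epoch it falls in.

A — Furongian; B — Pleistocene; C — Lopingian; D — Miocene; E — Cisuralian

Match each age against the start–end ranges in the excerpt: A = 495.3 Ma → Furongian (497–485.4); B = 2.11 Ma → Pleistocene (2.58–0.0117); C = 254.9 Ma → Lopingian (259.51–251.902); D = 7 Ma → Miocene (23.03–5.333); E = 275.4 Ma → Cisuralian (298.9–273.01).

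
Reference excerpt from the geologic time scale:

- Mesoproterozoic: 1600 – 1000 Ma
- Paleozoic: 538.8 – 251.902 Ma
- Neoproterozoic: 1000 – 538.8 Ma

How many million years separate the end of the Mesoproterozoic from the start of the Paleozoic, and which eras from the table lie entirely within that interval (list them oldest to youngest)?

461.2 million years; Neoproterozoic

The Mesoproterozoic closes at 1000 Ma and the Paleozoic opens at 538.8 Ma, so the interval is 1000 − 538.8 = 461.2 Myr.
An era fits inside if it starts at or after 1000 Ma and ends at or before 538.8 Ma; oldest first that gives Neoproterozoic.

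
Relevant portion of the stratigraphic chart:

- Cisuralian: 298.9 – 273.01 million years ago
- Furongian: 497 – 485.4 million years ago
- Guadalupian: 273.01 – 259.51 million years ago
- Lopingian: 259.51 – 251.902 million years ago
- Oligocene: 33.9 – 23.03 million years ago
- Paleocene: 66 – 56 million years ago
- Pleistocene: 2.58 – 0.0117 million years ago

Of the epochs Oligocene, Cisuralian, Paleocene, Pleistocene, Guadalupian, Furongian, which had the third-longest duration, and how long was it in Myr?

Start − end for each: Oligocene 33.9 − 23.03 = 10.87; Cisuralian 298.9 − 273.01 = 25.89; Paleocene 66 − 56 = 10; Pleistocene 2.58 − 0.0117 = 2.5683; Guadalupian 273.01 − 259.51 = 13.5; Furongian 497 − 485.4 = 11.6.
Ranking these from longest: Cisuralian > Guadalupian > Furongian > Oligocene > Paleocene > Pleistocene.
Position 3 in that ranking is Furongian, which lasted 11.6 Myr.

Furongian, 11.6 million years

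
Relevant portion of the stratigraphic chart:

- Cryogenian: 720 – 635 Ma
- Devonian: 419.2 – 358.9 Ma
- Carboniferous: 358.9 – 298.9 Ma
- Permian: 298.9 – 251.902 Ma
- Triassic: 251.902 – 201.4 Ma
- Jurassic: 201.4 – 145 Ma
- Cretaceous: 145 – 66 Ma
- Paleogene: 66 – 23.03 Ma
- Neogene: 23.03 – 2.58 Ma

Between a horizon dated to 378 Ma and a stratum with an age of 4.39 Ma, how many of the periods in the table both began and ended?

378 Ma sits inside the Devonian (419.2–358.9) and 4.39 Ma inside the Neogene (23.03–2.58); neither of those is wholly between the two dates.
The listed periods lying completely between them are Carboniferous, Permian, Triassic, Jurassic, Cretaceous, Paleogene — 6 in all.

6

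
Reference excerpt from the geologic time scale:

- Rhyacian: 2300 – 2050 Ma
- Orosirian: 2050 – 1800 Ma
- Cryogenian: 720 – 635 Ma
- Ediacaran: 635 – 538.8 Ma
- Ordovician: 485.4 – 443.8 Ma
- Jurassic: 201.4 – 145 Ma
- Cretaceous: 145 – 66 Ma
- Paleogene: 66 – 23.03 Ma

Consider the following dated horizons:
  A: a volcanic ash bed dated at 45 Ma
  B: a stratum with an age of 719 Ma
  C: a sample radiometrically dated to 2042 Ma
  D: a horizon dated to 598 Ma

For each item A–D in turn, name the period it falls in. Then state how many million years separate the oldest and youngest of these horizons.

A: 45 Ma lies in 66–23.03 Ma, so Paleogene.
B: 719 Ma lies in 720–635 Ma, so Cryogenian.
C: 2042 Ma lies in 2050–1800 Ma, so Orosirian.
D: 598 Ma lies in 635–538.8 Ma, so Ediacaran.
Oldest = 2042 Ma, youngest = 45 Ma → span 1997 Myr.

A — Paleogene; B — Cryogenian; C — Orosirian; D — Ediacaran; span 1997 million years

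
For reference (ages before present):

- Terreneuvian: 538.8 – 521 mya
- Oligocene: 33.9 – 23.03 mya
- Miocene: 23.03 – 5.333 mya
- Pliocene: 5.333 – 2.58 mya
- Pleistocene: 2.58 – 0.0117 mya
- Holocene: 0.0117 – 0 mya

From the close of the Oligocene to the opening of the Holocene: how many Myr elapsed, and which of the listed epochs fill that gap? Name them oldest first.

End of Oligocene = 23.03 Ma; start of Holocene = 0.0117 Ma.
Gap = 23.03 − 0.0117 = 23.0183 Myr.
Epochs wholly inside 23.03–0.0117 Ma: Miocene (23.03–5.333), Pliocene (5.333–2.58), Pleistocene (2.58–0.0117).

23.0183 million years; Miocene, Pliocene, Pleistocene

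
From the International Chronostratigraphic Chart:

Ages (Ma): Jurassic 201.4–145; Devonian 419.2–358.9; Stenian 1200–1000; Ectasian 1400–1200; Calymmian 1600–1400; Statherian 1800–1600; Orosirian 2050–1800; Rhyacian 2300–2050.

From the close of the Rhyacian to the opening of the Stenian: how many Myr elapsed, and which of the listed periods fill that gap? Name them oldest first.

The Rhyacian closes at 2050 Ma and the Stenian opens at 1200 Ma, so the interval is 2050 − 1200 = 850 Myr.
A period fits inside if it starts at or after 2050 Ma and ends at or before 1200 Ma; oldest first that gives Orosirian, Statherian, Calymmian, Ectasian.

850 million years; Orosirian, Statherian, Calymmian, Ectasian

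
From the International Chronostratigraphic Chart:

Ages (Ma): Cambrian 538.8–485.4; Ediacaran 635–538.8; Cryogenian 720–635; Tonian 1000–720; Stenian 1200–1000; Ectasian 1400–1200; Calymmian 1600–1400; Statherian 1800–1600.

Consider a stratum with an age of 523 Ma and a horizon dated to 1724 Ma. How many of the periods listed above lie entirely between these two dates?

1724 Ma sits inside the Statherian (1800–1600) and 523 Ma inside the Cambrian (538.8–485.4); neither of those is wholly between the two dates.
The listed periods lying completely between them are Calymmian, Ectasian, Stenian, Tonian, Cryogenian, Ediacaran — 6 in all.

6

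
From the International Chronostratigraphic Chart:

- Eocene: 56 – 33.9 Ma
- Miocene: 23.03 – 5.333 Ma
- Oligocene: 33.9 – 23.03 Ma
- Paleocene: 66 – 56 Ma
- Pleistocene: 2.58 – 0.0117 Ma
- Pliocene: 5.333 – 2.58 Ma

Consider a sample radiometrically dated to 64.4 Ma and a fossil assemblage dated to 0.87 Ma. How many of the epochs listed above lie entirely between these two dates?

4

64.4 Ma sits inside the Paleocene (66–56) and 0.87 Ma inside the Pleistocene (2.58–0.0117); neither of those is wholly between the two dates.
The listed epochs lying completely between them are Eocene, Oligocene, Miocene, Pliocene — 4 in all.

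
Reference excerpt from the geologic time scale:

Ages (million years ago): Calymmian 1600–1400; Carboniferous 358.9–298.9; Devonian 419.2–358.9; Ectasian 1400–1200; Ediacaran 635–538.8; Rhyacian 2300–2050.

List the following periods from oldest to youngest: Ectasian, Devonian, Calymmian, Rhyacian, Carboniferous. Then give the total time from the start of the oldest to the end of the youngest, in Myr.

Rhyacian, Calymmian, Ectasian, Devonian, Carboniferous; total span 2001.1 Myr

From the excerpt: Ectasian 1400–1200; Devonian 419.2–358.9; Calymmian 1600–1400; Rhyacian 2300–2050; Carboniferous 358.9–298.9 (Ma).
Larger Ma is earlier, so the oldest is Rhyacian and the youngest is Carboniferous; oldest to youngest: Rhyacian, Calymmian, Ectasian, Devonian, Carboniferous.
Oldest start 2300 minus youngest end 298.9 gives 2001.1 Myr overall.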